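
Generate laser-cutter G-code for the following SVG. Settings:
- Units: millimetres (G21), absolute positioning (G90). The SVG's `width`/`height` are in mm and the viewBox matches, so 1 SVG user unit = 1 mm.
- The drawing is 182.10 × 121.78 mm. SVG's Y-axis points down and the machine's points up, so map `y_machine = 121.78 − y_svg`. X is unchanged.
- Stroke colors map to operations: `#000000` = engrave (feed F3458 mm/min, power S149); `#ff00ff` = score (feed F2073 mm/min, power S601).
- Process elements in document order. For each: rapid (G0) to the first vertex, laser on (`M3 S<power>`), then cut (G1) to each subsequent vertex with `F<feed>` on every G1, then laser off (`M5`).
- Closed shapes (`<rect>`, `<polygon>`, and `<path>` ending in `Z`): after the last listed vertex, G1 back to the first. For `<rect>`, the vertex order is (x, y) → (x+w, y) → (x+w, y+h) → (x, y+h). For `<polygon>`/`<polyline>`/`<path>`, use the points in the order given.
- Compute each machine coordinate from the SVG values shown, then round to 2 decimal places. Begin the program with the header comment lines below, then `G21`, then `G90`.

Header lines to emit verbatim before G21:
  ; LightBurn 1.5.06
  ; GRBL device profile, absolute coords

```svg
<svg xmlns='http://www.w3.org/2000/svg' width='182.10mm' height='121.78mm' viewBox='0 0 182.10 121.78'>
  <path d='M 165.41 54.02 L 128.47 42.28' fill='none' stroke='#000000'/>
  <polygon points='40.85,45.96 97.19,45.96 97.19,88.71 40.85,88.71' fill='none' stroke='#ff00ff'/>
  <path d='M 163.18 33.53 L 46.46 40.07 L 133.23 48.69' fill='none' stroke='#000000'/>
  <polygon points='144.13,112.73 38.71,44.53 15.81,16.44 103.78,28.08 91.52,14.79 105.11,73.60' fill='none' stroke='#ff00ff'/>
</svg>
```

; LightBurn 1.5.06
; GRBL device profile, absolute coords
G21
G90
G0 X165.41 Y67.76
M3 S149
G1 X128.47 Y79.50 F3458
M5
G0 X40.85 Y75.82
M3 S601
G1 X97.19 Y75.82 F2073
G1 X97.19 Y33.07 F2073
G1 X40.85 Y33.07 F2073
G1 X40.85 Y75.82 F2073
M5
G0 X163.18 Y88.25
M3 S149
G1 X46.46 Y81.71 F3458
G1 X133.23 Y73.09 F3458
M5
G0 X144.13 Y9.05
M3 S601
G1 X38.71 Y77.25 F2073
G1 X15.81 Y105.34 F2073
G1 X103.78 Y93.70 F2073
G1 X91.52 Y106.99 F2073
G1 X105.11 Y48.18 F2073
G1 X144.13 Y9.05 F2073
M5

1 u = 1 mm; y_m = 121.78 − y.

[1] `<path>` line segment, #000000→engrave S149 F3458: (165.41,67.76) → (128.47,79.50)

[2] `<polygon>` rectangle, #ff00ff→score S601 F2073: (40.85,75.82) → (97.19,75.82) → (97.19,33.07) → (40.85,33.07) → (40.85,75.82) (closed)

[3] `<path>` open polyline, #000000→engrave S149 F3458: (163.18,88.25) → (46.46,81.71) → (133.23,73.09)

[4] `<polygon>` closed polygon, #ff00ff→score S601 F2073: (144.13,9.05) → (38.71,77.25) → (15.81,105.34) → (103.78,93.70) → (91.52,106.99) → (105.11,48.18) → (144.13,9.05) (closed)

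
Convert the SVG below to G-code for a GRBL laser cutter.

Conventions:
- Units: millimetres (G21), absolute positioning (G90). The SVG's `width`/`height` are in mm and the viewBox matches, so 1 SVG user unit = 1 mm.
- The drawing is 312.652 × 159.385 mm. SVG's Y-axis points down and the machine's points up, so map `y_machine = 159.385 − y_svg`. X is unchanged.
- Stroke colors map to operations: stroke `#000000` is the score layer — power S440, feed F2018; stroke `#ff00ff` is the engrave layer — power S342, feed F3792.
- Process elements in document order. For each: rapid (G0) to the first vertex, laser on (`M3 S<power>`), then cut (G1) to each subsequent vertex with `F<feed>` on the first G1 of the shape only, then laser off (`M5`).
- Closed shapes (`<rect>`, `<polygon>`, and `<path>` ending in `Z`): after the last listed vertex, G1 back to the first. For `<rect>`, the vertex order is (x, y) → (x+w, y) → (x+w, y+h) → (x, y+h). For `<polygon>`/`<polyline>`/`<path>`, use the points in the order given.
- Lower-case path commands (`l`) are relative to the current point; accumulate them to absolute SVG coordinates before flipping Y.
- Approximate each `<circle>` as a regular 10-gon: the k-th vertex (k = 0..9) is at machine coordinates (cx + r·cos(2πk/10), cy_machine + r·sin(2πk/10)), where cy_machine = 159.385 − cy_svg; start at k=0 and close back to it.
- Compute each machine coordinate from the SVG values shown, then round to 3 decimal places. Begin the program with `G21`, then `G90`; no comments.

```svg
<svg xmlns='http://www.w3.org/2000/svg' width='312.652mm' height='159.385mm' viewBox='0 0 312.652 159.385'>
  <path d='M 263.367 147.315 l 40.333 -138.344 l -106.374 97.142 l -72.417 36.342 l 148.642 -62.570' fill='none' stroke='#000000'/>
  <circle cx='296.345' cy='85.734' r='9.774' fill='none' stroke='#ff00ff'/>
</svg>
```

G21
G90
G0 X263.367 Y12.070
M3 S440
G1 X303.700 Y150.414 F2018
G1 X197.326 Y53.272
G1 X124.909 Y16.930
G1 X273.551 Y79.500
M5
G0 X306.119 Y73.651
M3 S342
G1 X304.252 Y79.396 F3792
G1 X299.365 Y82.947
G1 X293.325 Y82.947
G1 X288.438 Y79.396
G1 X286.571 Y73.651
G1 X288.438 Y67.906
G1 X293.325 Y64.355
G1 X299.365 Y64.355
G1 X304.252 Y67.906
G1 X306.119 Y73.651
M5

1 u = 1 mm; y_m = 159.385 − y.

[1] `<path>` open polyline, #000000→score S440 F2018: (263.367,12.070) → (303.700,150.414) → (197.326,53.272) → (124.909,16.930) → (273.551,79.500)

[2] `<circle>` circle, #ff00ff→engrave S342 F3792: (306.119,73.651) → (304.252,79.396) → (299.365,82.947) → (293.325,82.947) → (288.438,79.396) → (286.571,73.651) → (288.438,67.906) → (293.325,64.355) → (299.365,64.355) → (304.252,67.906) → (306.119,73.651) (closed)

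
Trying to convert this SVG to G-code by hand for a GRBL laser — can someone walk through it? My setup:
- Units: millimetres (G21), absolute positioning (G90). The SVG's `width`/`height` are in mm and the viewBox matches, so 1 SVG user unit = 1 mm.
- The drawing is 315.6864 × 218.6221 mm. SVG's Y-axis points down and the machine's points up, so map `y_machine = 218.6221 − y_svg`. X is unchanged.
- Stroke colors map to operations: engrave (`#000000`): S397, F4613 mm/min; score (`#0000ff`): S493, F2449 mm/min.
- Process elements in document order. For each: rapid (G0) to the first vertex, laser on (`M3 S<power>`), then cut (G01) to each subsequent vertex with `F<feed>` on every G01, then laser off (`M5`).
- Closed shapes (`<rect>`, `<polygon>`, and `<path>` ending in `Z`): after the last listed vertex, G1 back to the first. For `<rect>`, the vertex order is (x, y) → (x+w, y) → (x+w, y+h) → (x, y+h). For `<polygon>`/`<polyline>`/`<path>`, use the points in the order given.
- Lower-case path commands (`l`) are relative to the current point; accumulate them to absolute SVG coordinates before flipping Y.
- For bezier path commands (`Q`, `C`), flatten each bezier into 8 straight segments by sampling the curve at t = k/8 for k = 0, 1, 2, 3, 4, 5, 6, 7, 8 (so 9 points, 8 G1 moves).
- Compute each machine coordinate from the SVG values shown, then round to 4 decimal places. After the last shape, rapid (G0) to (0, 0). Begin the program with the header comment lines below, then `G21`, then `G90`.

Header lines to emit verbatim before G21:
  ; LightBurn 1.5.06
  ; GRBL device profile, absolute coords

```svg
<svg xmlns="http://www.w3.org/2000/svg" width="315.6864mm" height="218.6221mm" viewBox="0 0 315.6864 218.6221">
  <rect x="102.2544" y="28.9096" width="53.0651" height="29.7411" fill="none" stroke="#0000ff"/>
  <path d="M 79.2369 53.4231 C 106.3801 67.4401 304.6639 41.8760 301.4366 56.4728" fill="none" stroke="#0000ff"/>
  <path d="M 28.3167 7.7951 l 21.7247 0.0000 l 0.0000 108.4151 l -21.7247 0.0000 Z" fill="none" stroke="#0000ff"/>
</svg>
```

; LightBurn 1.5.06
; GRBL device profile, absolute coords
G21
G90
G0 X102.2544 Y189.7125
M3 S493
G01 X155.3195 Y189.7125 F2449
G01 X155.3195 Y159.9714 F2449
G01 X102.2544 Y159.9714 F2449
G01 X102.2544 Y189.7125 F2449
M5
G0 X79.2369 Y165.1990
M3 S493
G01 X96.7100 Y161.6422 F2449
G01 X125.8605 Y160.8617 F2449
G01 X162.3214 Y161.9230 F2449
G01 X201.7257 Y163.8916 F2449
G01 X239.7064 Y165.8330 F2449
G01 X271.8964 Y166.8127 F2449
G01 X293.9288 Y165.8963 F2449
G01 X301.4366 Y162.1493 F2449
M5
G0 X28.3167 Y210.8270
M3 S493
G01 X50.0414 Y210.8270 F2449
G01 X50.0414 Y102.4119 F2449
G01 X28.3167 Y102.4119 F2449
G01 X28.3167 Y210.8270 F2449
M5
G0 X0.0000 Y0.0000

Since the viewBox matches the mm dimensions, user units are millimetres directly. The only transform is the Y-flip y_m = 218.6221 − y_svg.

Shape 1 is a rectangle drawn with `<rect>`. Its stroke #0000ff means score at S493, F2449. After flipping Y the toolpath is (102.2544,189.7125) → (155.3195,189.7125) → (155.3195,159.9714) → (102.2544,159.9714) → (102.2544,189.7125), returning to the start.

Shape 2 is a cubic bezier drawn with `<path>`. Its stroke #0000ff means score at S493, F2449. After flipping Y the toolpath is (79.2369,165.1990) → (96.7100,161.6422) → (125.8605,160.8617) → (162.3214,161.9230) → (201.7257,163.8916) → (239.7064,165.8330) → (271.8964,166.8127) → (293.9288,165.8963) → (301.4366,162.1493).

Shape 3 is a rectangle drawn with `<path>`. Its stroke #0000ff means score at S493, F2449. After flipping Y the toolpath is (28.3167,210.8270) → (50.0414,210.8270) → (50.0414,102.4119) → (28.3167,102.4119) → (28.3167,210.8270), returning to the start.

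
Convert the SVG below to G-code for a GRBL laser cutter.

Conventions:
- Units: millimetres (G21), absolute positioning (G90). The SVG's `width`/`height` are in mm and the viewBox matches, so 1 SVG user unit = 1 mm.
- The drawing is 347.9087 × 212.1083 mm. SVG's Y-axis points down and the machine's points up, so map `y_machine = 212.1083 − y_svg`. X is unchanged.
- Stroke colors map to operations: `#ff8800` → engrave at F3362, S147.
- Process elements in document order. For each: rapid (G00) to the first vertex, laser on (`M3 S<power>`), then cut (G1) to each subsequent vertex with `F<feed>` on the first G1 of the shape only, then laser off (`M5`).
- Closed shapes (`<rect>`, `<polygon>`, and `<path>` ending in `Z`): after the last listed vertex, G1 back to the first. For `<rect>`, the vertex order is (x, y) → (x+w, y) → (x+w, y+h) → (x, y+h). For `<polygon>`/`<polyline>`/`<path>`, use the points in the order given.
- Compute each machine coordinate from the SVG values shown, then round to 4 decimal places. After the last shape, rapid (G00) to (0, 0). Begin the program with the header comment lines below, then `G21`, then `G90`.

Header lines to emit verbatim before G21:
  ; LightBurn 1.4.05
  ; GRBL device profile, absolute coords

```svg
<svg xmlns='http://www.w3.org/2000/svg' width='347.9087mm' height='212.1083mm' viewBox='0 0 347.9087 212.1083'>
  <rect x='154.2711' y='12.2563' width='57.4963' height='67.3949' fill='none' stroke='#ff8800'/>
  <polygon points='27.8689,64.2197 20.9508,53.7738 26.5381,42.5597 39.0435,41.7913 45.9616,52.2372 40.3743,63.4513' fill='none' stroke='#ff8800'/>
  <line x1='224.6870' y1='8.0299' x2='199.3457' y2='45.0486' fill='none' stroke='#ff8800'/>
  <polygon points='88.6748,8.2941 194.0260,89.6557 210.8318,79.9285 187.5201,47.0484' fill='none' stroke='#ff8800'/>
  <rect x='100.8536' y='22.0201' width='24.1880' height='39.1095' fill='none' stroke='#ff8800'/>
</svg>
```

Since the viewBox matches the mm dimensions, user units are millimetres directly. The only transform is the Y-flip y_m = 212.1083 − y_svg.

Shape 1 is a rectangle drawn with `<rect>`. Its stroke #ff8800 means engrave at S147, F3362. After flipping Y the toolpath is (154.2711,199.8520) → (211.7674,199.8520) → (211.7674,132.4571) → (154.2711,132.4571) → (154.2711,199.8520), returning to the start.

Shape 2 is a regular polygon drawn with `<polygon>`. Its stroke #ff8800 means engrave at S147, F3362. After flipping Y the toolpath is (27.8689,147.8886) → (20.9508,158.3345) → (26.5381,169.5486) → (39.0435,170.3170) → (45.9616,159.8711) → (40.3743,148.6570) → (27.8689,147.8886), returning to the start.

Shape 3 is a line segment drawn with `<line>`. Its stroke #ff8800 means engrave at S147, F3362. After flipping Y the toolpath is (224.6870,204.0784) → (199.3457,167.0597).

Shape 4 is a closed polygon drawn with `<polygon>`. Its stroke #ff8800 means engrave at S147, F3362. After flipping Y the toolpath is (88.6748,203.8142) → (194.0260,122.4526) → (210.8318,132.1798) → (187.5201,165.0599) → (88.6748,203.8142), returning to the start.

Shape 5 is a rectangle drawn with `<rect>`. Its stroke #ff8800 means engrave at S147, F3362. After flipping Y the toolpath is (100.8536,190.0882) → (125.0416,190.0882) → (125.0416,150.9787) → (100.8536,150.9787) → (100.8536,190.0882), returning to the start.

; LightBurn 1.4.05
; GRBL device profile, absolute coords
G21
G90
G00 X154.2711 Y199.8520
M3 S147
G1 X211.7674 Y199.8520 F3362
G1 X211.7674 Y132.4571
G1 X154.2711 Y132.4571
G1 X154.2711 Y199.8520
M5
G00 X27.8689 Y147.8886
M3 S147
G1 X20.9508 Y158.3345 F3362
G1 X26.5381 Y169.5486
G1 X39.0435 Y170.3170
G1 X45.9616 Y159.8711
G1 X40.3743 Y148.6570
G1 X27.8689 Y147.8886
M5
G00 X224.6870 Y204.0784
M3 S147
G1 X199.3457 Y167.0597 F3362
M5
G00 X88.6748 Y203.8142
M3 S147
G1 X194.0260 Y122.4526 F3362
G1 X210.8318 Y132.1798
G1 X187.5201 Y165.0599
G1 X88.6748 Y203.8142
M5
G00 X100.8536 Y190.0882
M3 S147
G1 X125.0416 Y190.0882 F3362
G1 X125.0416 Y150.9787
G1 X100.8536 Y150.9787
G1 X100.8536 Y190.0882
M5
G00 X0.0000 Y0.0000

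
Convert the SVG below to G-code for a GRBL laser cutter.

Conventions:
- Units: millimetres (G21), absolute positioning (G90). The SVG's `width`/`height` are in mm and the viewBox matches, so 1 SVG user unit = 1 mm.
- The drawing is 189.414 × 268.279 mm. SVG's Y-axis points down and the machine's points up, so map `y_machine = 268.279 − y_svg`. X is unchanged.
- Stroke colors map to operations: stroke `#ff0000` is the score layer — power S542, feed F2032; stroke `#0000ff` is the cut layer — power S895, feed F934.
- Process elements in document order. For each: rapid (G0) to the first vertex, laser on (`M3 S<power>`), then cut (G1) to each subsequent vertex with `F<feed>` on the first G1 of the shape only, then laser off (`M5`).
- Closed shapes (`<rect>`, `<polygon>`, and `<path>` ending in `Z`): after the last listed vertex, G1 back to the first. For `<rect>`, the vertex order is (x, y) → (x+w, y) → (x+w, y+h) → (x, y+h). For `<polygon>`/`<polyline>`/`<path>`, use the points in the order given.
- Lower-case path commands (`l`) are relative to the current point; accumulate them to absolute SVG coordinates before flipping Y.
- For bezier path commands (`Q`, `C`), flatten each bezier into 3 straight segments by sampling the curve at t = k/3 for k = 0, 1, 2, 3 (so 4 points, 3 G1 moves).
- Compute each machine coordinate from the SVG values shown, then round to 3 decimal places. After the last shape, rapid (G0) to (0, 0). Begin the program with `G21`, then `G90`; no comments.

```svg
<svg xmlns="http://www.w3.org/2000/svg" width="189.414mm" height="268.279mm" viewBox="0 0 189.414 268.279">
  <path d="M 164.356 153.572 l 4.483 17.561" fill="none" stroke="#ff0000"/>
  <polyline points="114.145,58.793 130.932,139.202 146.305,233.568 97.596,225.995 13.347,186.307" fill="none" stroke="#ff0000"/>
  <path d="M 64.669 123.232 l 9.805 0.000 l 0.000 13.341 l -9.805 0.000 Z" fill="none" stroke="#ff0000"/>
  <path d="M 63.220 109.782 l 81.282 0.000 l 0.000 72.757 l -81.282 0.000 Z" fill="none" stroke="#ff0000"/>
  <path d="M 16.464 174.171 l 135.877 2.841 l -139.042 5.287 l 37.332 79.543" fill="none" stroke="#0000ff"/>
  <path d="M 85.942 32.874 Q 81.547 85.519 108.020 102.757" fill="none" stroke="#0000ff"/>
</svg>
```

1 u = 1 mm; y_m = 268.279 − y.

[1] `<path>` line segment, #ff0000→score S542 F2032: (164.356,114.707) → (168.839,97.146)

[2] `<polyline>` open polyline, #ff0000→score S542 F2032: (114.145,209.486) → (130.932,129.077) → (146.305,34.711) → (97.596,42.284) → (13.347,81.972)

[3] `<path>` rectangle, #ff0000→score S542 F2032: (64.669,145.047) → (74.474,145.047) → (74.474,131.706) → (64.669,131.706) → (64.669,145.047) (closed)

[4] `<path>` rectangle, #ff0000→score S542 F2032: (63.220,158.497) → (144.502,158.497) → (144.502,85.740) → (63.220,85.740) → (63.220,158.497) (closed)

[5] `<path>` open polyline, #0000ff→cut S895 F934: (16.464,94.108) → (152.341,91.267) → (13.299,85.980) → (50.631,6.437)

[6] `<path>` quadratic bezier, #0000ff→cut S895 F934: (85.942,235.405) → (86.442,204.242) → (93.801,180.948) → (108.020,165.522)

G21
G90
G0 X164.356 Y114.707
M3 S542
G1 X168.839 Y97.146 F2032
M5
G0 X114.145 Y209.486
M3 S542
G1 X130.932 Y129.077 F2032
G1 X146.305 Y34.711
G1 X97.596 Y42.284
G1 X13.347 Y81.972
M5
G0 X64.669 Y145.047
M3 S542
G1 X74.474 Y145.047 F2032
G1 X74.474 Y131.706
G1 X64.669 Y131.706
G1 X64.669 Y145.047
M5
G0 X63.220 Y158.497
M3 S542
G1 X144.502 Y158.497 F2032
G1 X144.502 Y85.740
G1 X63.220 Y85.740
G1 X63.220 Y158.497
M5
G0 X16.464 Y94.108
M3 S895
G1 X152.341 Y91.267 F934
G1 X13.299 Y85.980
G1 X50.631 Y6.437
M5
G0 X85.942 Y235.405
M3 S895
G1 X86.442 Y204.242 F934
G1 X93.801 Y180.948
G1 X108.020 Y165.522
M5
G0 X0.000 Y0.000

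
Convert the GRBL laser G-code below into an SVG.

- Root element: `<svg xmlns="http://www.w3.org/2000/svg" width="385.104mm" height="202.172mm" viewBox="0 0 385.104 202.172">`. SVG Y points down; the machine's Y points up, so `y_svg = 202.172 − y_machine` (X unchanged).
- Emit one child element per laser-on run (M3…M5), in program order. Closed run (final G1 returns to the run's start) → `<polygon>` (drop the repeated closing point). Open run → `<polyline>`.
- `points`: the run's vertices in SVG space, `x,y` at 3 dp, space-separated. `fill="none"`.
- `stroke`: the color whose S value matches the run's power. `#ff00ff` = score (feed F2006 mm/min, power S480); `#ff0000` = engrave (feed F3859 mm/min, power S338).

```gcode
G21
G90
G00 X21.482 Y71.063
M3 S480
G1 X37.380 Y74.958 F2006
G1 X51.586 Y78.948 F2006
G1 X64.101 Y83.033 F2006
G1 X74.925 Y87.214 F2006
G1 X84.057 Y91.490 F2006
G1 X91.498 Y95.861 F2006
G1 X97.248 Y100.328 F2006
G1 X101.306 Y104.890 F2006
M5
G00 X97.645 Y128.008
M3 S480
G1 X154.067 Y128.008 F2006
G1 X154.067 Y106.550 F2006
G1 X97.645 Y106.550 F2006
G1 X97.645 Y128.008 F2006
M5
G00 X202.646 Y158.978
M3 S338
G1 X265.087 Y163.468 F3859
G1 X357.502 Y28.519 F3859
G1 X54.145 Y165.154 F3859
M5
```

y_svg = 202.172 − y_m.

[1] S480→`#ff00ff` (score); open run; points: 21.482,131.109 37.380,127.214 51.586,123.224 64.101,119.139 74.925,114.958 84.057,110.682 91.498,106.311 97.248,101.844 101.306,97.282

[2] S480→`#ff00ff` (score); closed run; points: 97.645,74.164 154.067,74.164 154.067,95.622 97.645,95.622

[3] S338→`#ff0000` (engrave); open run; points: 202.646,43.194 265.087,38.704 357.502,173.653 54.145,37.018

<svg xmlns="http://www.w3.org/2000/svg" width="385.104mm" height="202.172mm" viewBox="0 0 385.104 202.172">
  <polyline points="21.482,131.109 37.380,127.214 51.586,123.224 64.101,119.139 74.925,114.958 84.057,110.682 91.498,106.311 97.248,101.844 101.306,97.282" fill="none" stroke="#ff00ff"/>
  <polygon points="97.645,74.164 154.067,74.164 154.067,95.622 97.645,95.622" fill="none" stroke="#ff00ff"/>
  <polyline points="202.646,43.194 265.087,38.704 357.502,173.653 54.145,37.018" fill="none" stroke="#ff0000"/>
</svg>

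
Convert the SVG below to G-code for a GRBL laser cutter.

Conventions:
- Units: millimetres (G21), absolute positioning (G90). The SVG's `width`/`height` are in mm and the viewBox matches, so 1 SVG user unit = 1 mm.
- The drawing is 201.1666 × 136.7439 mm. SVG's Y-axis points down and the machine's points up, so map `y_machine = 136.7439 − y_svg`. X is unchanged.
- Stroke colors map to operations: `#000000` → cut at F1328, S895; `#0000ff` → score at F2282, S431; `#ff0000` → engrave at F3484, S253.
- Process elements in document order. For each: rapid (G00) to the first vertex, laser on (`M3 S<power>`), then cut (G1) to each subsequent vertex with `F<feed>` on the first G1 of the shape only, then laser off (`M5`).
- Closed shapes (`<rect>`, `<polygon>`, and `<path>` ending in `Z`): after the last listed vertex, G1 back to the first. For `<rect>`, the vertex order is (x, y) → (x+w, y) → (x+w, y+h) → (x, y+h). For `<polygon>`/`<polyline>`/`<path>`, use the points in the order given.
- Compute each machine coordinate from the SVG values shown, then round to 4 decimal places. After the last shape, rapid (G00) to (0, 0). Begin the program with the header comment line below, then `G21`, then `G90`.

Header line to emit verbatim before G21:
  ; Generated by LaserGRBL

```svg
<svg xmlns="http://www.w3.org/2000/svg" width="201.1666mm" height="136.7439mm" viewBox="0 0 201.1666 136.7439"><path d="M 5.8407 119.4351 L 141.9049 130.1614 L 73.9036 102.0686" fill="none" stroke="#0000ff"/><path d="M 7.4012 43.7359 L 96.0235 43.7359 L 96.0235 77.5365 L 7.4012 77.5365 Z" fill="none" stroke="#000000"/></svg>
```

viewBox `0 0 201.1666 136.7439` with mm width/height → 1 unit = 1 mm. Flip: y_m = 136.7439 − y_svg.

**Shape 1** — `<path>` open polyline, stroke `#0000ff` → score (S431, F2282). Machine vertices: (5.8407,17.3088) → (141.9049,6.5825) → (73.9036,34.6753). Open path.

**Shape 2** — `<path>` rectangle, stroke `#000000` → cut (S895, F1328). Machine vertices: (7.4012,93.0080) → (96.0235,93.0080) → (96.0235,59.2074) → (7.4012,59.2074) → (7.4012,93.0080). Closed: final G1 returns to the first vertex.

; Generated by LaserGRBL
G21
G90
G00 X5.8407 Y17.3088
M3 S431
G1 X141.9049 Y6.5825 F2282
G1 X73.9036 Y34.6753
M5
G00 X7.4012 Y93.0080
M3 S895
G1 X96.0235 Y93.0080 F1328
G1 X96.0235 Y59.2074
G1 X7.4012 Y59.2074
G1 X7.4012 Y93.0080
M5
G00 X0.0000 Y0.0000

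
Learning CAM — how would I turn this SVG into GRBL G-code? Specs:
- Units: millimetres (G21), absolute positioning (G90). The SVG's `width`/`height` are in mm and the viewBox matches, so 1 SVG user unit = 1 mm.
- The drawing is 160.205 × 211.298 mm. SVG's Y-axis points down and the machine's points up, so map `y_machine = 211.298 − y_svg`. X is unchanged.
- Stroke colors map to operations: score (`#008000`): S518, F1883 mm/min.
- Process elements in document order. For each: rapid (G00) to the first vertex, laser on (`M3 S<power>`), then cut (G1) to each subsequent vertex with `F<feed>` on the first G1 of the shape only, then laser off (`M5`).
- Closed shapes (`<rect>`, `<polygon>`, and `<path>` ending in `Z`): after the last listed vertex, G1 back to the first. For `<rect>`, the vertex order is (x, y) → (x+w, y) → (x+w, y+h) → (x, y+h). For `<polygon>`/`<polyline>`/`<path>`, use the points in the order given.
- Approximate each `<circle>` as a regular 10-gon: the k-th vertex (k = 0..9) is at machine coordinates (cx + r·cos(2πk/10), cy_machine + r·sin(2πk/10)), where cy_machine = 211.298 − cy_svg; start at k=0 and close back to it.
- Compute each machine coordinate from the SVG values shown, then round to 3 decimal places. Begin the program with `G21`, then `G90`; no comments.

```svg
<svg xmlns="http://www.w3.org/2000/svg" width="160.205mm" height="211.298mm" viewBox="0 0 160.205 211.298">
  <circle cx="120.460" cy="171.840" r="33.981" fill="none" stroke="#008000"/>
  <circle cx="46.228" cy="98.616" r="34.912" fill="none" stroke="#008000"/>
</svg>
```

G21
G90
G00 X154.441 Y39.458
M3 S518
G1 X147.951 Y59.432 F1883
G1 X130.961 Y71.776
G1 X109.959 Y71.776
G1 X92.969 Y59.432
G1 X86.479 Y39.458
G1 X92.969 Y19.484
G1 X109.959 Y7.140
G1 X130.961 Y7.140
G1 X147.951 Y19.484
G1 X154.441 Y39.458
M5
G00 X81.140 Y112.682
M3 S518
G1 X74.472 Y133.203 F1883
G1 X57.016 Y145.885
G1 X35.440 Y145.885
G1 X17.984 Y133.203
G1 X11.316 Y112.682
G1 X17.984 Y92.161
G1 X35.440 Y79.479
G1 X57.016 Y79.479
G1 X74.472 Y92.161
G1 X81.140 Y112.682
M5

Since the viewBox matches the mm dimensions, user units are millimetres directly. The only transform is the Y-flip y_m = 211.298 − y_svg.

Shape 1 is a circle drawn with `<circle>`. Its stroke #008000 means score at S518, F1883. After flipping Y the toolpath is (154.441,39.458) → (147.951,59.432) → (130.961,71.776) → (109.959,71.776) → (92.969,59.432) → (86.479,39.458) → (92.969,19.484) → (109.959,7.140) → (130.961,7.140) → (147.951,19.484) → (154.441,39.458), returning to the start.

Shape 2 is a circle drawn with `<circle>`. Its stroke #008000 means score at S518, F1883. After flipping Y the toolpath is (81.140,112.682) → (74.472,133.203) → (57.016,145.885) → (35.440,145.885) → (17.984,133.203) → (11.316,112.682) → (17.984,92.161) → (35.440,79.479) → (57.016,79.479) → (74.472,92.161) → (81.140,112.682), returning to the start.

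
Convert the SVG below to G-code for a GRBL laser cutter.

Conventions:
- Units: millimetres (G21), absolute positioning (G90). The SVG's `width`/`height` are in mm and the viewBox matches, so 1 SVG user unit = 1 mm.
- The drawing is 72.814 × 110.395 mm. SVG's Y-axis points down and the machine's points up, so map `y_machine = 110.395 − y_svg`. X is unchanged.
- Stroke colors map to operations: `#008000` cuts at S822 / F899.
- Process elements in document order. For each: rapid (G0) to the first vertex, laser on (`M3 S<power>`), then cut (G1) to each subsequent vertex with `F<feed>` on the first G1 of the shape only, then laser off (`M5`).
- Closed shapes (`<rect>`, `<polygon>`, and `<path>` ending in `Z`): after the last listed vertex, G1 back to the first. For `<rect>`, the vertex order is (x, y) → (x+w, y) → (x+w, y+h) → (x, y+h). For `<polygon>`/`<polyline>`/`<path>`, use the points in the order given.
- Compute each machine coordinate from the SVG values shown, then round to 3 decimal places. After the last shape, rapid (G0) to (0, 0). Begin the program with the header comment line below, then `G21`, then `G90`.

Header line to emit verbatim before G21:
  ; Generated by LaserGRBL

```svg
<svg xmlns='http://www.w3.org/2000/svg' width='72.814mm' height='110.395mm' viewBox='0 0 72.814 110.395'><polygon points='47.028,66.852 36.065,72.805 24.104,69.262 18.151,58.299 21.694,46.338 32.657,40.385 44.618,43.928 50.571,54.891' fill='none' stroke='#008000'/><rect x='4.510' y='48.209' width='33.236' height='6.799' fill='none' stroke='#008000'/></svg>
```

; Generated by LaserGRBL
G21
G90
G0 X47.028 Y43.543
M3 S822
G1 X36.065 Y37.590 F899
G1 X24.104 Y41.133
G1 X18.151 Y52.096
G1 X21.694 Y64.057
G1 X32.657 Y70.010
G1 X44.618 Y66.467
G1 X50.571 Y55.504
G1 X47.028 Y43.543
M5
G0 X4.510 Y62.186
M3 S822
G1 X37.746 Y62.186 F899
G1 X37.746 Y55.387
G1 X4.510 Y55.387
G1 X4.510 Y62.186
M5
G0 X0.000 Y0.000

viewBox `0 0 72.814 110.395` with mm width/height → 1 unit = 1 mm. Flip: y_m = 110.395 − y_svg.

**Shape 1** — `<polygon>` regular polygon, stroke `#008000` → cut (S822, F899). Machine vertices: (47.028,43.543) → (36.065,37.590) → (24.104,41.133) → (18.151,52.096) → (21.694,64.057) → (32.657,70.010) → (44.618,66.467) → (50.571,55.504) → (47.028,43.543). Closed: final G1 returns to the first vertex.

**Shape 2** — `<rect>` rectangle, stroke `#008000` → cut (S822, F899). Machine vertices: (4.510,62.186) → (37.746,62.186) → (37.746,55.387) → (4.510,55.387) → (4.510,62.186). Closed: final G1 returns to the first vertex.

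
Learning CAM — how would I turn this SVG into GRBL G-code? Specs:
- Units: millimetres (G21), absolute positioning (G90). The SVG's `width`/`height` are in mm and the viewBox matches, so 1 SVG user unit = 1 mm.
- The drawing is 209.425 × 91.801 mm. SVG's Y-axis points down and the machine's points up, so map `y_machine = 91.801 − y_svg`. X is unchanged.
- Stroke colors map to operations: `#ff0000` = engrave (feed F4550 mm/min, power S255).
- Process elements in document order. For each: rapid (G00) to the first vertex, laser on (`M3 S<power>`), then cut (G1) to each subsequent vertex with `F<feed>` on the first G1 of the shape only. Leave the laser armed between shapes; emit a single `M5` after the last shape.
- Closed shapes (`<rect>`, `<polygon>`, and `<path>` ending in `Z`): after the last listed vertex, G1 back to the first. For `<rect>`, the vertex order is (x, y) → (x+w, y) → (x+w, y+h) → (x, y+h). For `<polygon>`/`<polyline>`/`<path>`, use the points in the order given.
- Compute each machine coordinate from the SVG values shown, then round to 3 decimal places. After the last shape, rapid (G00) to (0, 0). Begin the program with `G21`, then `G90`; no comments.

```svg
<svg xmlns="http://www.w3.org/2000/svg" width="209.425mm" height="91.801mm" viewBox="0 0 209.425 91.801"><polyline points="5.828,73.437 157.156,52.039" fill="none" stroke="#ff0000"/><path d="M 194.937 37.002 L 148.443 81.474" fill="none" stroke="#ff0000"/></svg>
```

1 u = 1 mm; y_m = 91.801 − y.

[1] `<polyline>` line segment, #ff0000→engrave S255 F4550: (5.828,18.364) → (157.156,39.762)

[2] `<path>` line segment, #ff0000→engrave S255 F4550: (194.937,54.799) → (148.443,10.327)

G21
G90
G00 X5.828 Y18.364
M3 S255
G1 X157.156 Y39.762 F4550
G00 X194.937 Y54.799
M3 S255
G1 X148.443 Y10.327 F4550
M5
G00 X0.000 Y0.000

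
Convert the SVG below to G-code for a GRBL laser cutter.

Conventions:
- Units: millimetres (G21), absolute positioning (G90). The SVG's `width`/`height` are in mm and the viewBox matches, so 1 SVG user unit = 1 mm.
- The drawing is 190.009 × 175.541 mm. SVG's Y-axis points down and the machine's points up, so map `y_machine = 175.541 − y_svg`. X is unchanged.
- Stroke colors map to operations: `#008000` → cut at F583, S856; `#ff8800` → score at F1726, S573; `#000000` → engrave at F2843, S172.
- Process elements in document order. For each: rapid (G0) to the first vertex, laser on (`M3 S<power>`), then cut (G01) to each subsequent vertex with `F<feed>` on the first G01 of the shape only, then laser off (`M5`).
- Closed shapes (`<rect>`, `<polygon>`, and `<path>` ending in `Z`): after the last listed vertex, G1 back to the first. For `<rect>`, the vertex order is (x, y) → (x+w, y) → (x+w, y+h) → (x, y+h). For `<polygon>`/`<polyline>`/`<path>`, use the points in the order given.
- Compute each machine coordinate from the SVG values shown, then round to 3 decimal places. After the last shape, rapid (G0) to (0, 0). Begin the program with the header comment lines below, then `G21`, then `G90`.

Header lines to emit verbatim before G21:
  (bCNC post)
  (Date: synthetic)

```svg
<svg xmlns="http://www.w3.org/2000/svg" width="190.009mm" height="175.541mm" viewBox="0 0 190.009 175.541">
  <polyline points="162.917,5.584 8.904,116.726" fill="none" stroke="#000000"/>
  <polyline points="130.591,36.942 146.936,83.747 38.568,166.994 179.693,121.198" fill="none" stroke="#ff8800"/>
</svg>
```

(bCNC post)
(Date: synthetic)
G21
G90
G0 X162.917 Y169.957
M3 S172
G01 X8.904 Y58.815 F2843
M5
G0 X130.591 Y138.599
M3 S573
G01 X146.936 Y91.794 F1726
G01 X38.568 Y8.547
G01 X179.693 Y54.343
M5
G0 X0.000 Y0.000

1 u = 1 mm; y_m = 175.541 − y.

[1] `<polyline>` line segment, #000000→engrave S172 F2843: (162.917,169.957) → (8.904,58.815)

[2] `<polyline>` open polyline, #ff8800→score S573 F1726: (130.591,138.599) → (146.936,91.794) → (38.568,8.547) → (179.693,54.343)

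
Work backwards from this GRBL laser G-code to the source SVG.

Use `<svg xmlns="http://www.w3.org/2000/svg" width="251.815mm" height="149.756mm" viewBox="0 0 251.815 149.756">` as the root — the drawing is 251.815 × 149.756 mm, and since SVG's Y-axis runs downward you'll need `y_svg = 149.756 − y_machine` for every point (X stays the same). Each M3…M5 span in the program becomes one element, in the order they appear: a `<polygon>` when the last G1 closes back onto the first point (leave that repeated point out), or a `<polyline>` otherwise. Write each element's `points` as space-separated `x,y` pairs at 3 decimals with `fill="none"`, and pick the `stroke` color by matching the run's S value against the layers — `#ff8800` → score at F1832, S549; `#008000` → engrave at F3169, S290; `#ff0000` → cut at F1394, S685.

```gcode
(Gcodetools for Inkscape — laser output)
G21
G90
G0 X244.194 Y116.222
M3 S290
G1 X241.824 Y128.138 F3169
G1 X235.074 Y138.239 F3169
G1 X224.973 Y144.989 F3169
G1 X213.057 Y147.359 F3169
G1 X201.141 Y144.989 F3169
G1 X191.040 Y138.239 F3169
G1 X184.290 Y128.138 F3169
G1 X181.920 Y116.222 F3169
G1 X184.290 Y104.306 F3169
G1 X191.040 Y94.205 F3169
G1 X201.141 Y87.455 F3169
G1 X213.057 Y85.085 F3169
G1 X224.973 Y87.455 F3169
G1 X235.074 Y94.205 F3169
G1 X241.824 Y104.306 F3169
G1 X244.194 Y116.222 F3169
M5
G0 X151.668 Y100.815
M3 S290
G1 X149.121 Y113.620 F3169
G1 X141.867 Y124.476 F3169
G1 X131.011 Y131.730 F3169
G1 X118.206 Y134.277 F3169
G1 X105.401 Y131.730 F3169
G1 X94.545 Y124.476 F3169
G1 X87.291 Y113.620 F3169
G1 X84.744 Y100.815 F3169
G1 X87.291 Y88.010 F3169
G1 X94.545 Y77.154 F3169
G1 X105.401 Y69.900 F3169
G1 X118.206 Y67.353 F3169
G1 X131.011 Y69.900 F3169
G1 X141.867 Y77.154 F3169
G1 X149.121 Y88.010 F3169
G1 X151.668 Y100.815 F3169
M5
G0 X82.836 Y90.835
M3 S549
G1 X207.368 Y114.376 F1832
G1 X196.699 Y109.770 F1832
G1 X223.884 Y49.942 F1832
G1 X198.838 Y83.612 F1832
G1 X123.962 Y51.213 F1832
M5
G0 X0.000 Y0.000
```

<svg xmlns="http://www.w3.org/2000/svg" width="251.815mm" height="149.756mm" viewBox="0 0 251.815 149.756">
  <polygon points="244.194,33.534 241.824,21.618 235.074,11.517 224.973,4.767 213.057,2.397 201.141,4.767 191.040,11.517 184.290,21.618 181.920,33.534 184.290,45.450 191.040,55.551 201.141,62.301 213.057,64.671 224.973,62.301 235.074,55.551 241.824,45.450" fill="none" stroke="#008000"/>
  <polygon points="151.668,48.941 149.121,36.136 141.867,25.280 131.011,18.026 118.206,15.479 105.401,18.026 94.545,25.280 87.291,36.136 84.744,48.941 87.291,61.746 94.545,72.602 105.401,79.856 118.206,82.403 131.011,79.856 141.867,72.602 149.121,61.746" fill="none" stroke="#008000"/>
  <polyline points="82.836,58.921 207.368,35.380 196.699,39.986 223.884,99.814 198.838,66.144 123.962,98.543" fill="none" stroke="#ff8800"/>
</svg>

y_svg = 149.756 − y_m.

[1] S290→`#008000` (engrave); closed run; points: 244.194,33.534 241.824,21.618 235.074,11.517 224.973,4.767 213.057,2.397 201.141,4.767 191.040,11.517 184.290,21.618 181.920,33.534 184.290,45.450 191.040,55.551 201.141,62.301 213.057,64.671 224.973,62.301 235.074,55.551 241.824,45.450

[2] S290→`#008000` (engrave); closed run; points: 151.668,48.941 149.121,36.136 141.867,25.280 131.011,18.026 118.206,15.479 105.401,18.026 94.545,25.280 87.291,36.136 84.744,48.941 87.291,61.746 94.545,72.602 105.401,79.856 118.206,82.403 131.011,79.856 141.867,72.602 149.121,61.746

[3] S549→`#ff8800` (score); open run; points: 82.836,58.921 207.368,35.380 196.699,39.986 223.884,99.814 198.838,66.144 123.962,98.543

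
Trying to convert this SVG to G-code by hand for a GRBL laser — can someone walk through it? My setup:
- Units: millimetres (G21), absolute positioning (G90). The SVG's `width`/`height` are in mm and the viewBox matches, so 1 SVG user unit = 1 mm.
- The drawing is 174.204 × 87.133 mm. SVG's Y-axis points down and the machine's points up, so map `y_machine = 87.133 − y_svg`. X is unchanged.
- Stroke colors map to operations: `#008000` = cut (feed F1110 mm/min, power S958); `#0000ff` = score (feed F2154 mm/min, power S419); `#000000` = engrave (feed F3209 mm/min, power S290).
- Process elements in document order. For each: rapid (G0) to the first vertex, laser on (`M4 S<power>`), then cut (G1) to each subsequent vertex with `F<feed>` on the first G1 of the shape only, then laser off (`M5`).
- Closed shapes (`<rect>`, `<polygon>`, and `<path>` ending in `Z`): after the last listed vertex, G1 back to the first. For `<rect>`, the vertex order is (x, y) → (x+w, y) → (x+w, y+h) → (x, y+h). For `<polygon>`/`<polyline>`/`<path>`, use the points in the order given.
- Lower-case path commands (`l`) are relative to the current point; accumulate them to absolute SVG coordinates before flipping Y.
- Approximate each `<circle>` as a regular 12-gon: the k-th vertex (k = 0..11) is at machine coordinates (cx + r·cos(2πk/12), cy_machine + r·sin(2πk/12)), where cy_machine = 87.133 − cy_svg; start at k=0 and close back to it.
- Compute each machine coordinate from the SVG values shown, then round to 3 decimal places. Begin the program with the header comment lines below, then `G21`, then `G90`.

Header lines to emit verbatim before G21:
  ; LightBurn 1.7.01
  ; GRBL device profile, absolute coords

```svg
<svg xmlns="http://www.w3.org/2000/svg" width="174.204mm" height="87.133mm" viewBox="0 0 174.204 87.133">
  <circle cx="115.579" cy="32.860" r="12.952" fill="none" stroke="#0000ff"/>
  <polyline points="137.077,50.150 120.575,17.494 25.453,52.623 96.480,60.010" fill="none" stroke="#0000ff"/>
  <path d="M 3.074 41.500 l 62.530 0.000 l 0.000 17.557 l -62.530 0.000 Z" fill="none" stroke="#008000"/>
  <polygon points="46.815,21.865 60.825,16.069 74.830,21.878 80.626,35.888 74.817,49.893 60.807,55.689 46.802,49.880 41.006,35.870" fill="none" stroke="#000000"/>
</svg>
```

; LightBurn 1.7.01
; GRBL device profile, absolute coords
G21
G90
G0 X128.531 Y54.273
M4 S419
G1 X126.796 Y60.749 F2154
G1 X122.055 Y65.490
G1 X115.579 Y67.225
G1 X109.103 Y65.490
G1 X104.362 Y60.749
G1 X102.627 Y54.273
G1 X104.362 Y47.797
G1 X109.103 Y43.056
G1 X115.579 Y41.321
G1 X122.055 Y43.056
G1 X126.796 Y47.797
G1 X128.531 Y54.273
M5
G0 X137.077 Y36.983
M4 S419
G1 X120.575 Y69.639 F2154
G1 X25.453 Y34.510
G1 X96.480 Y27.123
M5
G0 X3.074 Y45.633
M4 S958
G1 X65.604 Y45.633 F1110
G1 X65.604 Y28.076
G1 X3.074 Y28.076
G1 X3.074 Y45.633
M5
G0 X46.815 Y65.268
M4 S290
G1 X60.825 Y71.064 F3209
G1 X74.830 Y65.255
G1 X80.626 Y51.245
G1 X74.817 Y37.240
G1 X60.807 Y31.444
G1 X46.802 Y37.253
G1 X41.006 Y51.263
G1 X46.815 Y65.268
M5

viewBox `0 0 174.204 87.133` with mm width/height → 1 unit = 1 mm. Flip: y_m = 87.133 − y_svg.

**Shape 1** — `<circle>` circle, stroke `#0000ff` → score (S419, F2154). Machine vertices: (128.531,54.273) → (126.796,60.749) → (122.055,65.490) → (115.579,67.225) → (109.103,65.490) → (104.362,60.749) → (102.627,54.273) → (104.362,47.797) → (109.103,43.056) → (115.579,41.321) → (122.055,43.056) → (126.796,47.797) → (128.531,54.273). Closed: final G1 returns to the first vertex.

**Shape 2** — `<polyline>` open polyline, stroke `#0000ff` → score (S419, F2154). Machine vertices: (137.077,36.983) → (120.575,69.639) → (25.453,34.510) → (96.480,27.123). Open path.

**Shape 3** — `<path>` rectangle, stroke `#008000` → cut (S958, F1110). Machine vertices: (3.074,45.633) → (65.604,45.633) → (65.604,28.076) → (3.074,28.076) → (3.074,45.633). Closed: final G1 returns to the first vertex.

**Shape 4** — `<polygon>` regular polygon, stroke `#000000` → engrave (S290, F3209). Machine vertices: (46.815,65.268) → (60.825,71.064) → (74.830,65.255) → (80.626,51.245) → (74.817,37.240) → (60.807,31.444) → (46.802,37.253) → (41.006,51.263) → (46.815,65.268). Closed: final G1 returns to the first vertex.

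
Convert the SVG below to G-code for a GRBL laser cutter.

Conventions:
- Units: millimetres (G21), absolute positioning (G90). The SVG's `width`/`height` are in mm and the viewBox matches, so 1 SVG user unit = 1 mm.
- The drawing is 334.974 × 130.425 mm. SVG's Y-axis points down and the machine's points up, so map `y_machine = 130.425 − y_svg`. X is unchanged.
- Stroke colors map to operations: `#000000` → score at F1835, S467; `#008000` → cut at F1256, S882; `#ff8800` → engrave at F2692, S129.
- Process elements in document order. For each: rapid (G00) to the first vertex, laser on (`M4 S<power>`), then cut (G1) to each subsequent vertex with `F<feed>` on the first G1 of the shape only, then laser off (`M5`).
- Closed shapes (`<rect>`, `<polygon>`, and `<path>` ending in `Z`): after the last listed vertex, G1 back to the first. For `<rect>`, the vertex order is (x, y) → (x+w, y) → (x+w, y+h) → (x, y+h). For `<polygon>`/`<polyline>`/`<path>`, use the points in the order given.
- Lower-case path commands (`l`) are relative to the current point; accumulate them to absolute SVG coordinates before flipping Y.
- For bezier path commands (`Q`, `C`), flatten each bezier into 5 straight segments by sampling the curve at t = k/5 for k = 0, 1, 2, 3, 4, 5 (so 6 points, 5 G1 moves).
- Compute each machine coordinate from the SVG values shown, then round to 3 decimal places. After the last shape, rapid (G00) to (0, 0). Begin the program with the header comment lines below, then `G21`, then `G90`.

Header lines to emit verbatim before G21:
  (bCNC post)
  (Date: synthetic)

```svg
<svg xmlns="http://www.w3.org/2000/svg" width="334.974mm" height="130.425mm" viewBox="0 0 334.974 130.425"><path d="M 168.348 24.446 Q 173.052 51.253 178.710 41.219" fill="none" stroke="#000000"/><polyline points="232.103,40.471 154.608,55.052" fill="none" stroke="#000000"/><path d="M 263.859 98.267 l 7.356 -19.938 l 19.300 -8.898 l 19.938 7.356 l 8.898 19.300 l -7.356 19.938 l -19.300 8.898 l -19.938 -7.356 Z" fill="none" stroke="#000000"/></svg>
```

1 u = 1 mm; y_m = 130.425 − y.

[1] `<path>` quadratic bezier, #000000→score S467 F1835: (168.348,105.979) → (170.268,96.730) → (172.264,90.428) → (174.336,87.073) → (176.485,86.666) → (178.710,89.206)

[2] `<polyline>` line segment, #000000→score S467 F1835: (232.103,89.954) → (154.608,75.373)

[3] `<path>` regular polygon, #000000→score S467 F1835: (263.859,32.158) → (271.215,52.096) → (290.515,60.994) → (310.453,53.638) → (319.351,34.338) → (311.995,14.400) → (292.695,5.502) → (272.757,12.858) → (263.859,32.158) (closed)

(bCNC post)
(Date: synthetic)
G21
G90
G00 X168.348 Y105.979
M4 S467
G1 X170.268 Y96.730 F1835
G1 X172.264 Y90.428
G1 X174.336 Y87.073
G1 X176.485 Y86.666
G1 X178.710 Y89.206
M5
G00 X232.103 Y89.954
M4 S467
G1 X154.608 Y75.373 F1835
M5
G00 X263.859 Y32.158
M4 S467
G1 X271.215 Y52.096 F1835
G1 X290.515 Y60.994
G1 X310.453 Y53.638
G1 X319.351 Y34.338
G1 X311.995 Y14.400
G1 X292.695 Y5.502
G1 X272.757 Y12.858
G1 X263.859 Y32.158
M5
G00 X0.000 Y0.000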